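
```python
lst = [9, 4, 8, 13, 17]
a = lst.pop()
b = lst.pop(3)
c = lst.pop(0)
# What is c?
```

After line 1: lst = [9, 4, 8, 13, 17]
After line 2 (pop() -> a = 17): lst = [9, 4, 8, 13]
After line 3 (pop(3) -> b = 13): lst = [9, 4, 8]
After line 4 (pop(0) -> c = 9): lst = [4, 8]

9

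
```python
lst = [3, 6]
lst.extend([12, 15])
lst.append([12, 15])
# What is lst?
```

After line 1: lst = [3, 6]
After line 2 (extend unpacks [12, 15]): lst = [3, 6, 12, 15]
After line 3 (append adds [12, 15] as single element): lst = [3, 6, 12, 15, [12, 15]]

[3, 6, 12, 15, [12, 15]]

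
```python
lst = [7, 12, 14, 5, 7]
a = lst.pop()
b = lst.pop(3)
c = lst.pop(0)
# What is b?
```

After line 1: lst = [7, 12, 14, 5, 7]
After line 2 (pop() -> a = 7): lst = [7, 12, 14, 5]
After line 3 (pop(3) -> b = 5): lst = [7, 12, 14]
After line 4 (pop(0) -> c = 7): lst = [12, 14]

5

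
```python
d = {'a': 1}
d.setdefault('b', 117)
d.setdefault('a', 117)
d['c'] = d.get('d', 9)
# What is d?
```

After line 1: d = {'a': 1}
After line 2 (setdefault adds 'b'=117): d = {'a': 1, 'b': 117}
After line 3 (setdefault 'a' no-op, already exists): d = {'a': 1, 'b': 117}
After line 4 (get('d', 9) returns default since 'd' not in d): d = {'a': 1, 'b': 117, 'c': 9}

{'a': 1, 'b': 117, 'c': 9}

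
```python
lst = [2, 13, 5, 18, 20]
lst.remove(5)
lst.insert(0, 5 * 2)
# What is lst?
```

After line 1: lst = [2, 13, 5, 18, 20]
After line 2 (remove first 5): lst = [2, 13, 18, 20]
After line 3 (insert 10 at index 0): lst = [10, 2, 13, 18, 20]

[10, 2, 13, 18, 20]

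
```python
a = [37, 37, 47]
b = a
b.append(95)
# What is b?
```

After line 1: a = [37, 37, 47]
After line 2 (b = a is an alias, same object): a = [37, 37, 47], b = [37, 37, 47]
After line 3 (b.append mutates the shared list): a = [37, 37, 47, 95], b = [37, 37, 47, 95]

[37, 37, 47, 95]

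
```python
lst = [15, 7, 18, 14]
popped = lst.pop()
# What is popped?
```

14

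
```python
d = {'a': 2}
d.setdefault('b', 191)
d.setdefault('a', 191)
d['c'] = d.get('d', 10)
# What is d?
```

After line 1: d = {'a': 2}
After line 2 (setdefault adds 'b'=191): d = {'a': 2, 'b': 191}
After line 3 (setdefault 'a' no-op, already exists): d = {'a': 2, 'b': 191}
After line 4 (get('d', 10) returns default since 'd' not in d): d = {'a': 2, 'b': 191, 'c': 10}

{'a': 2, 'b': 191, 'c': 10}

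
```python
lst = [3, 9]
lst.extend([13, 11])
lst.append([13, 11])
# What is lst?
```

After line 1: lst = [3, 9]
After line 2 (extend unpacks [13, 11]): lst = [3, 9, 13, 11]
After line 3 (append adds [13, 11] as single element): lst = [3, 9, 13, 11, [13, 11]]

[3, 9, 13, 11, [13, 11]]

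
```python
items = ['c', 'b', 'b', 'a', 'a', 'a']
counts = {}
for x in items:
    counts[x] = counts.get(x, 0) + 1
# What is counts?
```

Initial: counts = {}, items = ['c', 'b', 'b', 'a', 'a', 'a']
See 'c': counts = {'c': 1}
See 'b': counts = {'c': 1, 'b': 1}
See 'b': counts = {'c': 1, 'b': 2}
See 'a': counts = {'c': 1, 'b': 2, 'a': 1}
See 'a': counts = {'c': 1, 'b': 2, 'a': 2}
See 'a': counts = {'c': 1, 'b': 2, 'a': 3}

{'c': 1, 'b': 2, 'a': 3}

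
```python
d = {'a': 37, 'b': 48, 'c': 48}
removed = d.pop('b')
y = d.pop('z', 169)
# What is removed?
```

After line 1: d = {'a': 37, 'b': 48, 'c': 48}
After line 2 (pop 'b' returns 48): d = {'a': 37, 'c': 48}, removed = 48
After line 3 (pop 'z' missing, returns default 169): d = {'a': 37, 'c': 48}, y = 169

48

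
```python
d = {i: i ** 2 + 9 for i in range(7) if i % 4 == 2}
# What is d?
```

{2: 13, 6: 45}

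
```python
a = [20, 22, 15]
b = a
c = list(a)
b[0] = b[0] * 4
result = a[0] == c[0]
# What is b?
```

After line 1: a = [20, 22, 15]
After line 2 (b = a, alias): a = [20, 22, 15], b = [20, 22, 15]
After line 3 (c = list(a) is a copy, new object): c = [20, 22, 15]
After line 4 (b[0] = 20 * 4 = 80; mutates shared a/b): a = b = [80, 22, 15], c = [20, 22, 15]
After line 5 (a[0] = 80, c[0] = 20; result = False)

[80, 22, 15]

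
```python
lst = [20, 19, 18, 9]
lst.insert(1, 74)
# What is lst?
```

[20, 74, 19, 18, 9]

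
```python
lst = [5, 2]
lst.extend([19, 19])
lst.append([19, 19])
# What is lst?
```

After line 1: lst = [5, 2]
After line 2 (extend unpacks [19, 19]): lst = [5, 2, 19, 19]
After line 3 (append adds [19, 19] as single element): lst = [5, 2, 19, 19, [19, 19]]

[5, 2, 19, 19, [19, 19]]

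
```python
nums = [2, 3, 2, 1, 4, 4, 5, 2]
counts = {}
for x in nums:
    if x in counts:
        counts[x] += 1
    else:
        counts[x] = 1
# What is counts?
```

Initial: counts = {}, nums = [2, 3, 2, 1, 4, 4, 5, 2]
See 2: counts = {2: 1}
See 3: counts = {2: 1, 3: 1}
See 2: counts = {2: 2, 3: 1}
See 1: counts = {2: 2, 3: 1, 1: 1}
See 4: counts = {2: 2, 3: 1, 1: 1, 4: 1}
See 4: counts = {2: 2, 3: 1, 1: 1, 4: 2}
See 5: counts = {2: 2, 3: 1, 1: 1, 4: 2, 5: 1}
See 2: counts = {2: 3, 3: 1, 1: 1, 4: 2, 5: 1}

{2: 3, 3: 1, 1: 1, 4: 2, 5: 1}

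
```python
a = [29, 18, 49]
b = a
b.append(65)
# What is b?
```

After line 1: a = [29, 18, 49]
After line 2 (b = a is an alias, same object): a = [29, 18, 49], b = [29, 18, 49]
After line 3 (b.append mutates the shared list): a = [29, 18, 49, 65], b = [29, 18, 49, 65]

[29, 18, 49, 65]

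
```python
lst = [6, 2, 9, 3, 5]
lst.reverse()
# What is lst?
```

[5, 3, 9, 2, 6]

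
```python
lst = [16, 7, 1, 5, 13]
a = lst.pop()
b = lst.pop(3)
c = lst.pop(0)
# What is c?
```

After line 1: lst = [16, 7, 1, 5, 13]
After line 2 (pop() -> a = 13): lst = [16, 7, 1, 5]
After line 3 (pop(3) -> b = 5): lst = [16, 7, 1]
After line 4 (pop(0) -> c = 16): lst = [7, 1]

16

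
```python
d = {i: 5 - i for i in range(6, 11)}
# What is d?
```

{6: -1, 7: -2, 8: -3, 9: -4, 10: -5}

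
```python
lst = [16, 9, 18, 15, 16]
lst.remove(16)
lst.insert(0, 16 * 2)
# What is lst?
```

After line 1: lst = [16, 9, 18, 15, 16]
After line 2 (remove first 16): lst = [9, 18, 15, 16]
After line 3 (insert 32 at index 0): lst = [32, 9, 18, 15, 16]

[32, 9, 18, 15, 16]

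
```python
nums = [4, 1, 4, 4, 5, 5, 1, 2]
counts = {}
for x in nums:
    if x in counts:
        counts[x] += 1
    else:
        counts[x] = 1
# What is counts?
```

Initial: counts = {}, nums = [4, 1, 4, 4, 5, 5, 1, 2]
See 4: counts = {4: 1}
See 1: counts = {4: 1, 1: 1}
See 4: counts = {4: 2, 1: 1}
See 4: counts = {4: 3, 1: 1}
See 5: counts = {4: 3, 1: 1, 5: 1}
See 5: counts = {4: 3, 1: 1, 5: 2}
See 1: counts = {4: 3, 1: 2, 5: 2}
See 2: counts = {4: 3, 1: 2, 5: 2, 2: 1}

{4: 3, 1: 2, 5: 2, 2: 1}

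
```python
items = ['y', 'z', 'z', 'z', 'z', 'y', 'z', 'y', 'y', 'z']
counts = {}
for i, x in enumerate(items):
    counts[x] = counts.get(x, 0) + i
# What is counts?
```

Initial: counts = {}, items = ['y', 'z', 'z', 'z', 'z', 'y', 'z', 'y', 'y', 'z']
i=0, x='y': counts = {'y': 0}
i=1, x='z': counts = {'y': 0, 'z': 1}
i=2, x='z': counts = {'y': 0, 'z': 3}
i=3, x='z': counts = {'y': 0, 'z': 6}
i=4, x='z': counts = {'y': 0, 'z': 10}
i=5, x='y': counts = {'y': 5, 'z': 10}
i=6, x='z': counts = {'y': 5, 'z': 16}
i=7, x='y': counts = {'y': 12, 'z': 16}
i=8, x='y': counts = {'y': 20, 'z': 16}
i=9, x='z': counts = {'y': 20, 'z': 25}

{'y': 20, 'z': 25}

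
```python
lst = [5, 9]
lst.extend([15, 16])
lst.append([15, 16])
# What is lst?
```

After line 1: lst = [5, 9]
After line 2 (extend unpacks [15, 16]): lst = [5, 9, 15, 16]
After line 3 (append adds [15, 16] as single element): lst = [5, 9, 15, 16, [15, 16]]

[5, 9, 15, 16, [15, 16]]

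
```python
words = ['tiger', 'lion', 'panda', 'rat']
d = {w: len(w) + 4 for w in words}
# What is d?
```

{'tiger': 9, 'lion': 8, 'panda': 9, 'rat': 7}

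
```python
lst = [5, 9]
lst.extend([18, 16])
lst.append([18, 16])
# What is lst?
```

After line 1: lst = [5, 9]
After line 2 (extend unpacks [18, 16]): lst = [5, 9, 18, 16]
After line 3 (append adds [18, 16] as single element): lst = [5, 9, 18, 16, [18, 16]]

[5, 9, 18, 16, [18, 16]]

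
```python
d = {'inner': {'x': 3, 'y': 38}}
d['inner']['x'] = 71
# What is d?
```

After line 1: d = {'inner': {'x': 3, 'y': 38}}
After line 2 (inner x overwritten): d = {'inner': {'x': 71, 'y': 38}}

{'inner': {'x': 71, 'y': 38}}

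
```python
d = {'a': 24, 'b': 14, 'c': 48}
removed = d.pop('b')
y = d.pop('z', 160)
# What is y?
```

After line 1: d = {'a': 24, 'b': 14, 'c': 48}
After line 2 (pop 'b' returns 14): d = {'a': 24, 'c': 48}, removed = 14
After line 3 (pop 'z' missing, returns default 160): d = {'a': 24, 'c': 48}, y = 160

160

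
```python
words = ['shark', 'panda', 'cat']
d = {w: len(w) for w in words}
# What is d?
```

{'shark': 5, 'panda': 5, 'cat': 3}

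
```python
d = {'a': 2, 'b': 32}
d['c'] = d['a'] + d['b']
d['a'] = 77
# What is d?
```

After line 1: d = {'a': 2, 'b': 32}
After line 2 (d['c'] = 2 + 32): d = {'a': 2, 'b': 32, 'c': 34}
After line 3: d = {'a': 77, 'b': 32, 'c': 34}

{'a': 77, 'b': 32, 'c': 34}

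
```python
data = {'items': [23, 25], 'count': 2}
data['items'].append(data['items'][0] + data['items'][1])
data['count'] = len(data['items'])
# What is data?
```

After line 1: data = {'items': [23, 25], 'count': 2}
After line 2 (append 23 + 25 = 48): data = {'items': [23, 25, 48], 'count': 2}
After line 3 (count = len(items) = 3): data = {'items': [23, 25, 48], 'count': 3}

{'items': [23, 25, 48], 'count': 3}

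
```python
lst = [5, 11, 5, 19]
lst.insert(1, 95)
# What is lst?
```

[5, 95, 11, 5, 19]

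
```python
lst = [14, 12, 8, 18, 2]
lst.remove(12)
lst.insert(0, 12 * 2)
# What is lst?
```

After line 1: lst = [14, 12, 8, 18, 2]
After line 2 (remove first 12): lst = [14, 8, 18, 2]
After line 3 (insert 24 at index 0): lst = [24, 14, 8, 18, 2]

[24, 14, 8, 18, 2]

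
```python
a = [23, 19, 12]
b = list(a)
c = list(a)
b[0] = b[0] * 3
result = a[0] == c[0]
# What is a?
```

After line 1: a = [23, 19, 12]
After line 2 (b = list(a), copy): a = [23, 19, 12], b = [23, 19, 12]
After line 3 (c = list(a) is a copy, new object): c = [23, 19, 12]
After line 4 (b[0] = 23 * 3 = 69; only b mutates (copy)): a = [23, 19, 12], b = [69, 19, 12], c = [23, 19, 12]
After line 5 (a[0] = 23, c[0] = 23; result = True)

[23, 19, 12]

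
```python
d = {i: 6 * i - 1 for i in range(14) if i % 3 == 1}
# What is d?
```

{1: 5, 4: 23, 7: 41, 10: 59, 13: 77}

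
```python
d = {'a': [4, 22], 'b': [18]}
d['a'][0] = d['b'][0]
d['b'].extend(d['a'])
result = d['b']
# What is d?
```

After line 1: d = {'a': [4, 22], 'b': [18]}
After line 2 (a[0] = b[0] = 18): d = {'a': [18, 22], 'b': [18]}
After line 3 (b.extend(a) appends [18, 22]): d = {'a': [18, 22], 'b': [18, 18, 22]}
After line 4: result = d['b'] = [18, 18, 22]

{'a': [18, 22], 'b': [18, 18, 22]}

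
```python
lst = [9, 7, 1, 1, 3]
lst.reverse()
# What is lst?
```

[3, 1, 1, 7, 9]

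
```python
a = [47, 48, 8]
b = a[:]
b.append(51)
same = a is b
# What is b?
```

After line 1: a = [47, 48, 8]
After line 2 (b = a[:] is a shallow copy, new object): a = [47, 48, 8], b = [47, 48, 8]
After line 3 (append only mutates b): a = [47, 48, 8], b = [47, 48, 8, 51]
After line 4 (same = a is b; different objects -> False): same = False

[47, 48, 8, 51]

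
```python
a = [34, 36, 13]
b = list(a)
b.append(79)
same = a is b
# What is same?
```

After line 1: a = [34, 36, 13]
After line 2 (b = list(a) is a shallow copy, new object): a = [34, 36, 13], b = [34, 36, 13]
After line 3 (append only mutates b): a = [34, 36, 13], b = [34, 36, 13, 79]
After line 4 (same = a is b; different objects -> False): same = False

False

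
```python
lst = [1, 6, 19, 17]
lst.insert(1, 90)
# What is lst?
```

[1, 90, 6, 19, 17]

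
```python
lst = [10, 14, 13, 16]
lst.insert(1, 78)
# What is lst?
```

[10, 78, 14, 13, 16]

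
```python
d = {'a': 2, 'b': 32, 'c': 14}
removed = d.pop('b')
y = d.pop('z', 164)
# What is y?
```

After line 1: d = {'a': 2, 'b': 32, 'c': 14}
After line 2 (pop 'b' returns 32): d = {'a': 2, 'c': 14}, removed = 32
After line 3 (pop 'z' missing, returns default 164): d = {'a': 2, 'c': 14}, y = 164

164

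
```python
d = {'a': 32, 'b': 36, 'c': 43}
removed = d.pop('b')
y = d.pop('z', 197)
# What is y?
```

After line 1: d = {'a': 32, 'b': 36, 'c': 43}
After line 2 (pop 'b' returns 36): d = {'a': 32, 'c': 43}, removed = 36
After line 3 (pop 'z' missing, returns default 197): d = {'a': 32, 'c': 43}, y = 197

197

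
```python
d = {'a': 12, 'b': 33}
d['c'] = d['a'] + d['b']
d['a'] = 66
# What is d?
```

After line 1: d = {'a': 12, 'b': 33}
After line 2 (d['c'] = 12 + 33): d = {'a': 12, 'b': 33, 'c': 45}
After line 3: d = {'a': 66, 'b': 33, 'c': 45}

{'a': 66, 'b': 33, 'c': 45}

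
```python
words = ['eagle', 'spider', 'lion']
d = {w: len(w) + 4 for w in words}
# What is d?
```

{'eagle': 9, 'spider': 10, 'lion': 8}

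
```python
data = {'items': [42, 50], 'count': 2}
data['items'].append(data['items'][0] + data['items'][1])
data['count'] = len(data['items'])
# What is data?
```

After line 1: data = {'items': [42, 50], 'count': 2}
After line 2 (append 42 + 50 = 92): data = {'items': [42, 50, 92], 'count': 2}
After line 3 (count = len(items) = 3): data = {'items': [42, 50, 92], 'count': 3}

{'items': [42, 50, 92], 'count': 3}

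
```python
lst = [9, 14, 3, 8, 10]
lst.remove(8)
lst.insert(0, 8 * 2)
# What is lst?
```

After line 1: lst = [9, 14, 3, 8, 10]
After line 2 (remove first 8): lst = [9, 14, 3, 10]
After line 3 (insert 16 at index 0): lst = [16, 9, 14, 3, 10]

[16, 9, 14, 3, 10]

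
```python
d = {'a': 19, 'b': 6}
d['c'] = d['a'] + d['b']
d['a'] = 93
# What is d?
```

After line 1: d = {'a': 19, 'b': 6}
After line 2 (d['c'] = 19 + 6): d = {'a': 19, 'b': 6, 'c': 25}
After line 3: d = {'a': 93, 'b': 6, 'c': 25}

{'a': 93, 'b': 6, 'c': 25}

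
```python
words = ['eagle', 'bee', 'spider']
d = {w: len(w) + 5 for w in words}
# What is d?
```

{'eagle': 10, 'bee': 8, 'spider': 11}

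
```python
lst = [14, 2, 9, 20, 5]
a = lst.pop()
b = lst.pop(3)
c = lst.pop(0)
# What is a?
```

After line 1: lst = [14, 2, 9, 20, 5]
After line 2 (pop() -> a = 5): lst = [14, 2, 9, 20]
After line 3 (pop(3) -> b = 20): lst = [14, 2, 9]
After line 4 (pop(0) -> c = 14): lst = [2, 9]

5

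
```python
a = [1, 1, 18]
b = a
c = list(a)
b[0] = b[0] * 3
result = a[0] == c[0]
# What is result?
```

After line 1: a = [1, 1, 18]
After line 2 (b = a, alias): a = [1, 1, 18], b = [1, 1, 18]
After line 3 (c = list(a) is a copy, new object): c = [1, 1, 18]
After line 4 (b[0] = 1 * 3 = 3; mutates shared a/b): a = b = [3, 1, 18], c = [1, 1, 18]
After line 5 (a[0] = 3, c[0] = 1; result = False)

False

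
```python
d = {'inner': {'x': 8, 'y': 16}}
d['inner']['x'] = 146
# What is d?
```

After line 1: d = {'inner': {'x': 8, 'y': 16}}
After line 2 (inner x overwritten): d = {'inner': {'x': 146, 'y': 16}}

{'inner': {'x': 146, 'y': 16}}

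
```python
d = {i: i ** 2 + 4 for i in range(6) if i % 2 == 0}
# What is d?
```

{0: 4, 2: 8, 4: 20}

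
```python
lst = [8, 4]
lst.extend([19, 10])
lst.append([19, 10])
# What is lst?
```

After line 1: lst = [8, 4]
After line 2 (extend unpacks [19, 10]): lst = [8, 4, 19, 10]
After line 3 (append adds [19, 10] as single element): lst = [8, 4, 19, 10, [19, 10]]

[8, 4, 19, 10, [19, 10]]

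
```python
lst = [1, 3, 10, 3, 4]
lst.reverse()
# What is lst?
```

[4, 3, 10, 3, 1]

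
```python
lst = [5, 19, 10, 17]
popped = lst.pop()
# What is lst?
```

[5, 19, 10]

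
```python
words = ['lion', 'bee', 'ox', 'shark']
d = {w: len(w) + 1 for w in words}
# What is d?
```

{'lion': 5, 'bee': 4, 'ox': 3, 'shark': 6}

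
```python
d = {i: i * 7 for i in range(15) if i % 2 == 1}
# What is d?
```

{1: 7, 3: 21, 5: 35, 7: 49, 9: 63, 11: 77, 13: 91}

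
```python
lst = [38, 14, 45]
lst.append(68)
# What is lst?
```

[38, 14, 45, 68]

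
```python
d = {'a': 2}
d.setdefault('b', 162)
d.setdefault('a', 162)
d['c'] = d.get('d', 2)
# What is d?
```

After line 1: d = {'a': 2}
After line 2 (setdefault adds 'b'=162): d = {'a': 2, 'b': 162}
After line 3 (setdefault 'a' no-op, already exists): d = {'a': 2, 'b': 162}
After line 4 (get('d', 2) returns default since 'd' not in d): d = {'a': 2, 'b': 162, 'c': 2}

{'a': 2, 'b': 162, 'c': 2}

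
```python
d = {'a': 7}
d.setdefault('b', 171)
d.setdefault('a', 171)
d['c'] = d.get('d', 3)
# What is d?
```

After line 1: d = {'a': 7}
After line 2 (setdefault adds 'b'=171): d = {'a': 7, 'b': 171}
After line 3 (setdefault 'a' no-op, already exists): d = {'a': 7, 'b': 171}
After line 4 (get('d', 3) returns default since 'd' not in d): d = {'a': 7, 'b': 171, 'c': 3}

{'a': 7, 'b': 171, 'c': 3}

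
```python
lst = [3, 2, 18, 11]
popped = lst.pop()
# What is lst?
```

[3, 2, 18]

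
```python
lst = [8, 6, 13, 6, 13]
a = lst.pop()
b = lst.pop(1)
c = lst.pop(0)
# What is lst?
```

After line 1: lst = [8, 6, 13, 6, 13]
After line 2 (pop() -> a = 13): lst = [8, 6, 13, 6]
After line 3 (pop(1) -> b = 6): lst = [8, 13, 6]
After line 4 (pop(0) -> c = 8): lst = [13, 6]

[13, 6]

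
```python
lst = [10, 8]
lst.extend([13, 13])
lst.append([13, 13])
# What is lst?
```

After line 1: lst = [10, 8]
After line 2 (extend unpacks [13, 13]): lst = [10, 8, 13, 13]
After line 3 (append adds [13, 13] as single element): lst = [10, 8, 13, 13, [13, 13]]

[10, 8, 13, 13, [13, 13]]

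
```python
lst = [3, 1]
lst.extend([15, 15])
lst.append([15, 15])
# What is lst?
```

After line 1: lst = [3, 1]
After line 2 (extend unpacks [15, 15]): lst = [3, 1, 15, 15]
After line 3 (append adds [15, 15] as single element): lst = [3, 1, 15, 15, [15, 15]]

[3, 1, 15, 15, [15, 15]]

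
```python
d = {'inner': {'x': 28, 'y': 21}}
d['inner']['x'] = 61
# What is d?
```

After line 1: d = {'inner': {'x': 28, 'y': 21}}
After line 2 (inner x overwritten): d = {'inner': {'x': 61, 'y': 21}}

{'inner': {'x': 61, 'y': 21}}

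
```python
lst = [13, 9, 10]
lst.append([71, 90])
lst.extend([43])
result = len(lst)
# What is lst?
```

After line 1: lst = [13, 9, 10]
After line 2 (append adds [71, 90] as single element): lst = [13, 9, 10, [71, 90]]
After line 3 (extend unpacks [43], adds 43): lst = [13, 9, 10, [71, 90], 43]
After line 4: result = len(lst) = 5

[13, 9, 10, [71, 90], 43]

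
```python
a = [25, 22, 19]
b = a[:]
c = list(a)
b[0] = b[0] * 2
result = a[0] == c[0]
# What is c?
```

After line 1: a = [25, 22, 19]
After line 2 (b = a[:], copy): a = [25, 22, 19], b = [25, 22, 19]
After line 3 (c = list(a) is a copy, new object): c = [25, 22, 19]
After line 4 (b[0] = 25 * 2 = 50; only b mutates (copy)): a = [25, 22, 19], b = [50, 22, 19], c = [25, 22, 19]
After line 5 (a[0] = 25, c[0] = 25; result = True)

[25, 22, 19]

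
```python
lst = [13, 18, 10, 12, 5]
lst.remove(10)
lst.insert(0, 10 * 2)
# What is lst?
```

After line 1: lst = [13, 18, 10, 12, 5]
After line 2 (remove first 10): lst = [13, 18, 12, 5]
After line 3 (insert 20 at index 0): lst = [20, 13, 18, 12, 5]

[20, 13, 18, 12, 5]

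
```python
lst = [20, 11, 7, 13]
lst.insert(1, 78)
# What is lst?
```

[20, 78, 11, 7, 13]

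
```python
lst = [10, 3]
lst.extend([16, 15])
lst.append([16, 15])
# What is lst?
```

After line 1: lst = [10, 3]
After line 2 (extend unpacks [16, 15]): lst = [10, 3, 16, 15]
After line 3 (append adds [16, 15] as single element): lst = [10, 3, 16, 15, [16, 15]]

[10, 3, 16, 15, [16, 15]]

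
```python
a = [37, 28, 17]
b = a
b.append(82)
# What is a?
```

After line 1: a = [37, 28, 17]
After line 2 (b = a is an alias, same object): a = [37, 28, 17], b = [37, 28, 17]
After line 3 (b.append mutates the shared list): a = [37, 28, 17, 82], b = [37, 28, 17, 82]

[37, 28, 17, 82]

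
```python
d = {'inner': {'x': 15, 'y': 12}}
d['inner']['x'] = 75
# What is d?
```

After line 1: d = {'inner': {'x': 15, 'y': 12}}
After line 2 (inner x overwritten): d = {'inner': {'x': 75, 'y': 12}}

{'inner': {'x': 75, 'y': 12}}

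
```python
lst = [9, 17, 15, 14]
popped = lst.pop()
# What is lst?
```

[9, 17, 15]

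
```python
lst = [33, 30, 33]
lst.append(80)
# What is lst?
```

[33, 30, 33, 80]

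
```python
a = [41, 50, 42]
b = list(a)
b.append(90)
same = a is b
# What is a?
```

After line 1: a = [41, 50, 42]
After line 2 (b = list(a) is a shallow copy, new object): a = [41, 50, 42], b = [41, 50, 42]
After line 3 (append only mutates b): a = [41, 50, 42], b = [41, 50, 42, 90]
After line 4 (same = a is b; different objects -> False): same = False

[41, 50, 42]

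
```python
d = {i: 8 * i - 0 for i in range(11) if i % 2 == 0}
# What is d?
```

{0: 0, 2: 16, 4: 32, 6: 48, 8: 64, 10: 80}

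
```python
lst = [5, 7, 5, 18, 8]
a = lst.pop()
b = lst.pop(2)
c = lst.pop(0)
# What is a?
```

After line 1: lst = [5, 7, 5, 18, 8]
After line 2 (pop() -> a = 8): lst = [5, 7, 5, 18]
After line 3 (pop(2) -> b = 5): lst = [5, 7, 18]
After line 4 (pop(0) -> c = 5): lst = [7, 18]

8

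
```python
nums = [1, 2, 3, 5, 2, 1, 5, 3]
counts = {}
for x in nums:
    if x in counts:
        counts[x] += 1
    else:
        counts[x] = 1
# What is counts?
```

Initial: counts = {}, nums = [1, 2, 3, 5, 2, 1, 5, 3]
See 1: counts = {1: 1}
See 2: counts = {1: 1, 2: 1}
See 3: counts = {1: 1, 2: 1, 3: 1}
See 5: counts = {1: 1, 2: 1, 3: 1, 5: 1}
See 2: counts = {1: 1, 2: 2, 3: 1, 5: 1}
See 1: counts = {1: 2, 2: 2, 3: 1, 5: 1}
See 5: counts = {1: 2, 2: 2, 3: 1, 5: 2}
See 3: counts = {1: 2, 2: 2, 3: 2, 5: 2}

{1: 2, 2: 2, 3: 2, 5: 2}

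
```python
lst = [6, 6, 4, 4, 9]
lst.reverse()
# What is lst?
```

[9, 4, 4, 6, 6]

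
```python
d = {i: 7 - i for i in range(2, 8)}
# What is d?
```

{2: 5, 3: 4, 4: 3, 5: 2, 6: 1, 7: 0}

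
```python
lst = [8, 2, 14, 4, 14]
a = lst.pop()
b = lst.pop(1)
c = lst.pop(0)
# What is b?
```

After line 1: lst = [8, 2, 14, 4, 14]
After line 2 (pop() -> a = 14): lst = [8, 2, 14, 4]
After line 3 (pop(1) -> b = 2): lst = [8, 14, 4]
After line 4 (pop(0) -> c = 8): lst = [14, 4]

2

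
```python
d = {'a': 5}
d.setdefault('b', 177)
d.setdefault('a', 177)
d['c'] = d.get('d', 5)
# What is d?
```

After line 1: d = {'a': 5}
After line 2 (setdefault adds 'b'=177): d = {'a': 5, 'b': 177}
After line 3 (setdefault 'a' no-op, already exists): d = {'a': 5, 'b': 177}
After line 4 (get('d', 5) returns default since 'd' not in d): d = {'a': 5, 'b': 177, 'c': 5}

{'a': 5, 'b': 177, 'c': 5}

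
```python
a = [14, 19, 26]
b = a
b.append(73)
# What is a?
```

After line 1: a = [14, 19, 26]
After line 2 (b = a is an alias, same object): a = [14, 19, 26], b = [14, 19, 26]
After line 3 (b.append mutates the shared list): a = [14, 19, 26, 73], b = [14, 19, 26, 73]

[14, 19, 26, 73]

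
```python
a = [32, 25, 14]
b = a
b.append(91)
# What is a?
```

After line 1: a = [32, 25, 14]
After line 2 (b = a is an alias, same object): a = [32, 25, 14], b = [32, 25, 14]
After line 3 (b.append mutates the shared list): a = [32, 25, 14, 91], b = [32, 25, 14, 91]

[32, 25, 14, 91]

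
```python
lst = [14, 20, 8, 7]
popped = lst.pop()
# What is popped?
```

7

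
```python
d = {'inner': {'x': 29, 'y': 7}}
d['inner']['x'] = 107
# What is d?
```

After line 1: d = {'inner': {'x': 29, 'y': 7}}
After line 2 (inner x overwritten): d = {'inner': {'x': 107, 'y': 7}}

{'inner': {'x': 107, 'y': 7}}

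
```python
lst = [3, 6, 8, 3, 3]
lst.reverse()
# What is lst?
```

[3, 3, 8, 6, 3]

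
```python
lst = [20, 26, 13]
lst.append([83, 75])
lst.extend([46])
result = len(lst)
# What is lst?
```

After line 1: lst = [20, 26, 13]
After line 2 (append adds [83, 75] as single element): lst = [20, 26, 13, [83, 75]]
After line 3 (extend unpacks [46], adds 46): lst = [20, 26, 13, [83, 75], 46]
After line 4: result = len(lst) = 5

[20, 26, 13, [83, 75], 46]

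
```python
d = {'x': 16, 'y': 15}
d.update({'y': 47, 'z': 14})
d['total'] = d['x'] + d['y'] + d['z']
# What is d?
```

After line 1: d = {'x': 16, 'y': 15}
After line 2 (y overwritten, z added): d = {'x': 16, 'y': 47, 'z': 14}
After line 3 (total = 16 + 47 + 14 = 77): d = {'x': 16, 'y': 47, 'z': 14, 'total': 77}

{'x': 16, 'y': 47, 'z': 14, 'total': 77}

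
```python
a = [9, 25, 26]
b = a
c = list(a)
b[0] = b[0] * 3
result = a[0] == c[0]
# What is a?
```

After line 1: a = [9, 25, 26]
After line 2 (b = a, alias): a = [9, 25, 26], b = [9, 25, 26]
After line 3 (c = list(a) is a copy, new object): c = [9, 25, 26]
After line 4 (b[0] = 9 * 3 = 27; mutates shared a/b): a = b = [27, 25, 26], c = [9, 25, 26]
After line 5 (a[0] = 27, c[0] = 9; result = False)

[27, 25, 26]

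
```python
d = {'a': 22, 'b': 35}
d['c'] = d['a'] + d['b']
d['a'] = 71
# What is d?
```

After line 1: d = {'a': 22, 'b': 35}
After line 2 (d['c'] = 22 + 35): d = {'a': 22, 'b': 35, 'c': 57}
After line 3: d = {'a': 71, 'b': 35, 'c': 57}

{'a': 71, 'b': 35, 'c': 57}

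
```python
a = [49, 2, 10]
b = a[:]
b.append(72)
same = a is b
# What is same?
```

After line 1: a = [49, 2, 10]
After line 2 (b = a[:] is a shallow copy, new object): a = [49, 2, 10], b = [49, 2, 10]
After line 3 (append only mutates b): a = [49, 2, 10], b = [49, 2, 10, 72]
After line 4 (same = a is b; different objects -> False): same = False

False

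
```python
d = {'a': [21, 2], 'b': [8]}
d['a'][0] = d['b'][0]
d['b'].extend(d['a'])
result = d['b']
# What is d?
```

After line 1: d = {'a': [21, 2], 'b': [8]}
After line 2 (a[0] = b[0] = 8): d = {'a': [8, 2], 'b': [8]}
After line 3 (b.extend(a) appends [8, 2]): d = {'a': [8, 2], 'b': [8, 8, 2]}
After line 4: result = d['b'] = [8, 8, 2]

{'a': [8, 2], 'b': [8, 8, 2]}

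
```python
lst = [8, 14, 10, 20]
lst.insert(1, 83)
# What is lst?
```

[8, 83, 14, 10, 20]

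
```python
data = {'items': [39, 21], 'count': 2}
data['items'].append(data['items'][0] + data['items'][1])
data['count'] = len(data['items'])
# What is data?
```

After line 1: data = {'items': [39, 21], 'count': 2}
After line 2 (append 39 + 21 = 60): data = {'items': [39, 21, 60], 'count': 2}
After line 3 (count = len(items) = 3): data = {'items': [39, 21, 60], 'count': 3}

{'items': [39, 21, 60], 'count': 3}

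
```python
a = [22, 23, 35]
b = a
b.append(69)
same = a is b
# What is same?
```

After line 1: a = [22, 23, 35]
After line 2 (b = a is an alias, same object): a = [22, 23, 35], b = [22, 23, 35]
After line 3 (b.append mutates the shared list): a = [22, 23, 35, 69], b = [22, 23, 35, 69]
After line 4 (same = a is b; same object -> True): same = True

True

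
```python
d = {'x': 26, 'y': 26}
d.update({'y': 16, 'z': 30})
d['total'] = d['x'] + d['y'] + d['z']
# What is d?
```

After line 1: d = {'x': 26, 'y': 26}
After line 2 (y overwritten, z added): d = {'x': 26, 'y': 16, 'z': 30}
After line 3 (total = 26 + 16 + 30 = 72): d = {'x': 26, 'y': 16, 'z': 30, 'total': 72}

{'x': 26, 'y': 16, 'z': 30, 'total': 72}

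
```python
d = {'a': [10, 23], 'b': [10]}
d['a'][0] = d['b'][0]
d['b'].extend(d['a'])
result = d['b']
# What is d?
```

After line 1: d = {'a': [10, 23], 'b': [10]}
After line 2 (a[0] = b[0] = 10): d = {'a': [10, 23], 'b': [10]}
After line 3 (b.extend(a) appends [10, 23]): d = {'a': [10, 23], 'b': [10, 10, 23]}
After line 4: result = d['b'] = [10, 10, 23]

{'a': [10, 23], 'b': [10, 10, 23]}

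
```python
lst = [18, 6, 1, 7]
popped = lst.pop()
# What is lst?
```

[18, 6, 1]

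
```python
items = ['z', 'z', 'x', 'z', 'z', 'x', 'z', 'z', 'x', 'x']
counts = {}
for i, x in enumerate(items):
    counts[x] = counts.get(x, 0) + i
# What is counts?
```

Initial: counts = {}, items = ['z', 'z', 'x', 'z', 'z', 'x', 'z', 'z', 'x', 'x']
i=0, x='z': counts = {'z': 0}
i=1, x='z': counts = {'z': 1}
i=2, x='x': counts = {'z': 1, 'x': 2}
i=3, x='z': counts = {'z': 4, 'x': 2}
i=4, x='z': counts = {'z': 8, 'x': 2}
i=5, x='x': counts = {'z': 8, 'x': 7}
i=6, x='z': counts = {'z': 14, 'x': 7}
i=7, x='z': counts = {'z': 21, 'x': 7}
i=8, x='x': counts = {'z': 21, 'x': 15}
i=9, x='x': counts = {'z': 21, 'x': 24}

{'z': 21, 'x': 24}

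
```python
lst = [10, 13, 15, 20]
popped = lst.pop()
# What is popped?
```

20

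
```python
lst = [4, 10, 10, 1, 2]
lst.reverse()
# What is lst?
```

[2, 1, 10, 10, 4]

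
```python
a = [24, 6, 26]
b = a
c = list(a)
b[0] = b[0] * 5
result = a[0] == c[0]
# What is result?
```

After line 1: a = [24, 6, 26]
After line 2 (b = a, alias): a = [24, 6, 26], b = [24, 6, 26]
After line 3 (c = list(a) is a copy, new object): c = [24, 6, 26]
After line 4 (b[0] = 24 * 5 = 120; mutates shared a/b): a = b = [120, 6, 26], c = [24, 6, 26]
After line 5 (a[0] = 120, c[0] = 24; result = False)

False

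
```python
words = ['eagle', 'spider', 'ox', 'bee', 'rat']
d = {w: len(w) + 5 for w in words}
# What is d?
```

{'eagle': 10, 'spider': 11, 'ox': 7, 'bee': 8, 'rat': 8}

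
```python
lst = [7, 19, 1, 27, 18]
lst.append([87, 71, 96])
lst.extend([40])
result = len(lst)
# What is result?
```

After line 1: lst = [7, 19, 1, 27, 18]
After line 2 (append adds [87, 71, 96] as single element): lst = [7, 19, 1, 27, 18, [87, 71, 96]]
After line 3 (extend unpacks [40], adds 40): lst = [7, 19, 1, 27, 18, [87, 71, 96], 40]
After line 4: result = len(lst) = 7

7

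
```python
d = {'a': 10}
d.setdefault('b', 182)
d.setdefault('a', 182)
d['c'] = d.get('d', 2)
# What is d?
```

After line 1: d = {'a': 10}
After line 2 (setdefault adds 'b'=182): d = {'a': 10, 'b': 182}
After line 3 (setdefault 'a' no-op, already exists): d = {'a': 10, 'b': 182}
After line 4 (get('d', 2) returns default since 'd' not in d): d = {'a': 10, 'b': 182, 'c': 2}

{'a': 10, 'b': 182, 'c': 2}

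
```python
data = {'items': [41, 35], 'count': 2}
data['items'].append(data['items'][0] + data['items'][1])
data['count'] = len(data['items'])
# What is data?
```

After line 1: data = {'items': [41, 35], 'count': 2}
After line 2 (append 41 + 35 = 76): data = {'items': [41, 35, 76], 'count': 2}
After line 3 (count = len(items) = 3): data = {'items': [41, 35, 76], 'count': 3}

{'items': [41, 35, 76], 'count': 3}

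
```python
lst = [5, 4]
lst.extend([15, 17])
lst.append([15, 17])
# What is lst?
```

After line 1: lst = [5, 4]
After line 2 (extend unpacks [15, 17]): lst = [5, 4, 15, 17]
After line 3 (append adds [15, 17] as single element): lst = [5, 4, 15, 17, [15, 17]]

[5, 4, 15, 17, [15, 17]]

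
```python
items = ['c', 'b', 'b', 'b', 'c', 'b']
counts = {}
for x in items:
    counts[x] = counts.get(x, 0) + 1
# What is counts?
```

Initial: counts = {}, items = ['c', 'b', 'b', 'b', 'c', 'b']
See 'c': counts = {'c': 1}
See 'b': counts = {'c': 1, 'b': 1}
See 'b': counts = {'c': 1, 'b': 2}
See 'b': counts = {'c': 1, 'b': 3}
See 'c': counts = {'c': 2, 'b': 3}
See 'b': counts = {'c': 2, 'b': 4}

{'c': 2, 'b': 4}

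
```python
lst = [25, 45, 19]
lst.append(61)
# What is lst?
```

[25, 45, 19, 61]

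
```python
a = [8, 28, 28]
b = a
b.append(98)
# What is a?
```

After line 1: a = [8, 28, 28]
After line 2 (b = a is an alias, same object): a = [8, 28, 28], b = [8, 28, 28]
After line 3 (b.append mutates the shared list): a = [8, 28, 28, 98], b = [8, 28, 28, 98]

[8, 28, 28, 98]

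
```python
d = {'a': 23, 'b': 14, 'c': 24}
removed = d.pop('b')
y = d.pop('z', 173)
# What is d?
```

After line 1: d = {'a': 23, 'b': 14, 'c': 24}
After line 2 (pop 'b' returns 14): d = {'a': 23, 'c': 24}, removed = 14
After line 3 (pop 'z' missing, returns default 173): d = {'a': 23, 'c': 24}, y = 173

{'a': 23, 'c': 24}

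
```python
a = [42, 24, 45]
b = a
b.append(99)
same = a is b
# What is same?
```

After line 1: a = [42, 24, 45]
After line 2 (b = a is an alias, same object): a = [42, 24, 45], b = [42, 24, 45]
After line 3 (b.append mutates the shared list): a = [42, 24, 45, 99], b = [42, 24, 45, 99]
After line 4 (same = a is b; same object -> True): same = True

True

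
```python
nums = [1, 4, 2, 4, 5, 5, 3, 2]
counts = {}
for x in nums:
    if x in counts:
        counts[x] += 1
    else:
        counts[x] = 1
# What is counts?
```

Initial: counts = {}, nums = [1, 4, 2, 4, 5, 5, 3, 2]
See 1: counts = {1: 1}
See 4: counts = {1: 1, 4: 1}
See 2: counts = {1: 1, 4: 1, 2: 1}
See 4: counts = {1: 1, 4: 2, 2: 1}
See 5: counts = {1: 1, 4: 2, 2: 1, 5: 1}
See 5: counts = {1: 1, 4: 2, 2: 1, 5: 2}
See 3: counts = {1: 1, 4: 2, 2: 1, 5: 2, 3: 1}
See 2: counts = {1: 1, 4: 2, 2: 2, 5: 2, 3: 1}

{1: 1, 4: 2, 2: 2, 5: 2, 3: 1}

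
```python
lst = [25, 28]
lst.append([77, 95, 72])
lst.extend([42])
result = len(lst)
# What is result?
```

After line 1: lst = [25, 28]
After line 2 (append adds [77, 95, 72] as single element): lst = [25, 28, [77, 95, 72]]
After line 3 (extend unpacks [42], adds 42): lst = [25, 28, [77, 95, 72], 42]
After line 4: result = len(lst) = 4

4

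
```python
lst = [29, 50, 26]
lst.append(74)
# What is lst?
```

[29, 50, 26, 74]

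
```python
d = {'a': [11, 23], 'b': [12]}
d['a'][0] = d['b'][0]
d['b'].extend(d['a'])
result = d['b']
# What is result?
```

After line 1: d = {'a': [11, 23], 'b': [12]}
After line 2 (a[0] = b[0] = 12): d = {'a': [12, 23], 'b': [12]}
After line 3 (b.extend(a) appends [12, 23]): d = {'a': [12, 23], 'b': [12, 12, 23]}
After line 4: result = d['b'] = [12, 12, 23]

[12, 12, 23]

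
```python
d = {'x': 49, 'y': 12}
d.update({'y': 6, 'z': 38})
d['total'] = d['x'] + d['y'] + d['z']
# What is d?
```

After line 1: d = {'x': 49, 'y': 12}
After line 2 (y overwritten, z added): d = {'x': 49, 'y': 6, 'z': 38}
After line 3 (total = 49 + 6 + 38 = 93): d = {'x': 49, 'y': 6, 'z': 38, 'total': 93}

{'x': 49, 'y': 6, 'z': 38, 'total': 93}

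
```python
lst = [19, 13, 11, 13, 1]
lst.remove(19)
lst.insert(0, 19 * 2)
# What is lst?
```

After line 1: lst = [19, 13, 11, 13, 1]
After line 2 (remove first 19): lst = [13, 11, 13, 1]
After line 3 (insert 38 at index 0): lst = [38, 13, 11, 13, 1]

[38, 13, 11, 13, 1]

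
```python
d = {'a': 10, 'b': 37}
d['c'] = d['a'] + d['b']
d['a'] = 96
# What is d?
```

After line 1: d = {'a': 10, 'b': 37}
After line 2 (d['c'] = 10 + 37): d = {'a': 10, 'b': 37, 'c': 47}
After line 3: d = {'a': 96, 'b': 37, 'c': 47}

{'a': 96, 'b': 37, 'c': 47}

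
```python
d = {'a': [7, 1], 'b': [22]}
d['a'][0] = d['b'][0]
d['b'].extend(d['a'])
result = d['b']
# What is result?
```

After line 1: d = {'a': [7, 1], 'b': [22]}
After line 2 (a[0] = b[0] = 22): d = {'a': [22, 1], 'b': [22]}
After line 3 (b.extend(a) appends [22, 1]): d = {'a': [22, 1], 'b': [22, 22, 1]}
After line 4: result = d['b'] = [22, 22, 1]

[22, 22, 1]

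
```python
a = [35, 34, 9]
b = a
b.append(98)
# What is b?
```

After line 1: a = [35, 34, 9]
After line 2 (b = a is an alias, same object): a = [35, 34, 9], b = [35, 34, 9]
After line 3 (b.append mutates the shared list): a = [35, 34, 9, 98], b = [35, 34, 9, 98]

[35, 34, 9, 98]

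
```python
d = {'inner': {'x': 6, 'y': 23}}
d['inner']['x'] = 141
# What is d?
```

After line 1: d = {'inner': {'x': 6, 'y': 23}}
After line 2 (inner x overwritten): d = {'inner': {'x': 141, 'y': 23}}

{'inner': {'x': 141, 'y': 23}}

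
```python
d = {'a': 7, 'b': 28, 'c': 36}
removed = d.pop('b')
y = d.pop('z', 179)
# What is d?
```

After line 1: d = {'a': 7, 'b': 28, 'c': 36}
After line 2 (pop 'b' returns 28): d = {'a': 7, 'c': 36}, removed = 28
After line 3 (pop 'z' missing, returns default 179): d = {'a': 7, 'c': 36}, y = 179

{'a': 7, 'c': 36}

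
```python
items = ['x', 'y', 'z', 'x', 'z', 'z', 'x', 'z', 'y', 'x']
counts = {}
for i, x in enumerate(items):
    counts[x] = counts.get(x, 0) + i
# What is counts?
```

Initial: counts = {}, items = ['x', 'y', 'z', 'x', 'z', 'z', 'x', 'z', 'y', 'x']
i=0, x='x': counts = {'x': 0}
i=1, x='y': counts = {'x': 0, 'y': 1}
i=2, x='z': counts = {'x': 0, 'y': 1, 'z': 2}
i=3, x='x': counts = {'x': 3, 'y': 1, 'z': 2}
i=4, x='z': counts = {'x': 3, 'y': 1, 'z': 6}
i=5, x='z': counts = {'x': 3, 'y': 1, 'z': 11}
i=6, x='x': counts = {'x': 9, 'y': 1, 'z': 11}
i=7, x='z': counts = {'x': 9, 'y': 1, 'z': 18}
i=8, x='y': counts = {'x': 9, 'y': 9, 'z': 18}
i=9, x='x': counts = {'x': 18, 'y': 9, 'z': 18}

{'x': 18, 'y': 9, 'z': 18}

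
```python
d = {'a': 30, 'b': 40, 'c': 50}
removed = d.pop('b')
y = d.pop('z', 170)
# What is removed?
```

After line 1: d = {'a': 30, 'b': 40, 'c': 50}
After line 2 (pop 'b' returns 40): d = {'a': 30, 'c': 50}, removed = 40
After line 3 (pop 'z' missing, returns default 170): d = {'a': 30, 'c': 50}, y = 170

40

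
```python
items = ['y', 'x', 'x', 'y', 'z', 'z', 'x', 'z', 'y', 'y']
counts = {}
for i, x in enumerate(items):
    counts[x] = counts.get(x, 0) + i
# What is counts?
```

Initial: counts = {}, items = ['y', 'x', 'x', 'y', 'z', 'z', 'x', 'z', 'y', 'y']
i=0, x='y': counts = {'y': 0}
i=1, x='x': counts = {'y': 0, 'x': 1}
i=2, x='x': counts = {'y': 0, 'x': 3}
i=3, x='y': counts = {'y': 3, 'x': 3}
i=4, x='z': counts = {'y': 3, 'x': 3, 'z': 4}
i=5, x='z': counts = {'y': 3, 'x': 3, 'z': 9}
i=6, x='x': counts = {'y': 3, 'x': 9, 'z': 9}
i=7, x='z': counts = {'y': 3, 'x': 9, 'z': 16}
i=8, x='y': counts = {'y': 11, 'x': 9, 'z': 16}
i=9, x='y': counts = {'y': 20, 'x': 9, 'z': 16}

{'y': 20, 'x': 9, 'z': 16}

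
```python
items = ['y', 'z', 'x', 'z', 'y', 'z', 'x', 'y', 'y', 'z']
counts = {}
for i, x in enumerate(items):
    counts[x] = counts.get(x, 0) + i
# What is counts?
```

Initial: counts = {}, items = ['y', 'z', 'x', 'z', 'y', 'z', 'x', 'y', 'y', 'z']
i=0, x='y': counts = {'y': 0}
i=1, x='z': counts = {'y': 0, 'z': 1}
i=2, x='x': counts = {'y': 0, 'z': 1, 'x': 2}
i=3, x='z': counts = {'y': 0, 'z': 4, 'x': 2}
i=4, x='y': counts = {'y': 4, 'z': 4, 'x': 2}
i=5, x='z': counts = {'y': 4, 'z': 9, 'x': 2}
i=6, x='x': counts = {'y': 4, 'z': 9, 'x': 8}
i=7, x='y': counts = {'y': 11, 'z': 9, 'x': 8}
i=8, x='y': counts = {'y': 19, 'z': 9, 'x': 8}
i=9, x='z': counts = {'y': 19, 'z': 18, 'x': 8}

{'y': 19, 'z': 18, 'x': 8}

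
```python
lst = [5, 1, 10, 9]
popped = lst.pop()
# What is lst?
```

[5, 1, 10]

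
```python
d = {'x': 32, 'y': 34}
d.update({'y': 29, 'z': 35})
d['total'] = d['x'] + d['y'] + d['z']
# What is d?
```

After line 1: d = {'x': 32, 'y': 34}
After line 2 (y overwritten, z added): d = {'x': 32, 'y': 29, 'z': 35}
After line 3 (total = 32 + 29 + 35 = 96): d = {'x': 32, 'y': 29, 'z': 35, 'total': 96}

{'x': 32, 'y': 29, 'z': 35, 'total': 96}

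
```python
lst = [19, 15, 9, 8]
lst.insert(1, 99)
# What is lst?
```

[19, 99, 15, 9, 8]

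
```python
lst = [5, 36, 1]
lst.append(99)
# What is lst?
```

[5, 36, 1, 99]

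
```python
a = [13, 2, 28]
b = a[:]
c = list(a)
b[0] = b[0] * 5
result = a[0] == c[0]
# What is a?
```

After line 1: a = [13, 2, 28]
After line 2 (b = a[:], copy): a = [13, 2, 28], b = [13, 2, 28]
After line 3 (c = list(a) is a copy, new object): c = [13, 2, 28]
After line 4 (b[0] = 13 * 5 = 65; only b mutates (copy)): a = [13, 2, 28], b = [65, 2, 28], c = [13, 2, 28]
After line 5 (a[0] = 13, c[0] = 13; result = True)

[13, 2, 28]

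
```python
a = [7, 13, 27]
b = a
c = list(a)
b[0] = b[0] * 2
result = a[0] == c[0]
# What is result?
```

After line 1: a = [7, 13, 27]
After line 2 (b = a, alias): a = [7, 13, 27], b = [7, 13, 27]
After line 3 (c = list(a) is a copy, new object): c = [7, 13, 27]
After line 4 (b[0] = 7 * 2 = 14; mutates shared a/b): a = b = [14, 13, 27], c = [7, 13, 27]
After line 5 (a[0] = 14, c[0] = 7; result = False)

False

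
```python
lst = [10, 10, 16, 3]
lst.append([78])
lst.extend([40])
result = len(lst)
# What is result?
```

After line 1: lst = [10, 10, 16, 3]
After line 2 (append adds [78] as single element): lst = [10, 10, 16, 3, [78]]
After line 3 (extend unpacks [40], adds 40): lst = [10, 10, 16, 3, [78], 40]
After line 4: result = len(lst) = 6

6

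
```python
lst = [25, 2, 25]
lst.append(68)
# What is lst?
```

[25, 2, 25, 68]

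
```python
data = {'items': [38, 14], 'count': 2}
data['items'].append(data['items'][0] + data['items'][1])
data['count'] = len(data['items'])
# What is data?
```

After line 1: data = {'items': [38, 14], 'count': 2}
After line 2 (append 38 + 14 = 52): data = {'items': [38, 14, 52], 'count': 2}
After line 3 (count = len(items) = 3): data = {'items': [38, 14, 52], 'count': 3}

{'items': [38, 14, 52], 'count': 3}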